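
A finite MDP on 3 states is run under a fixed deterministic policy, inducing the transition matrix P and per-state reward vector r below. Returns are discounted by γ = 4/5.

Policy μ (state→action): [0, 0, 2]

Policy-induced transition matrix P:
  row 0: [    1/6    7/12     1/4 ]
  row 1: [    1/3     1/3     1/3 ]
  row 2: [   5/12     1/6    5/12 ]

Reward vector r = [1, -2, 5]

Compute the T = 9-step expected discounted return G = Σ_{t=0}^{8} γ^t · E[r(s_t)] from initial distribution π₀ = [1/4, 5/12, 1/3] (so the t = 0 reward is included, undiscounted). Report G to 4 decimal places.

t=0: π = [0.2500, 0.4167, 0.3333], E[r] = 1.0833, γ^t·E[r] = 1.083333, running G = 1.083333
t=1: π = [0.3194, 0.3403, 0.3403], E[r] = 1.3403, γ^t·E[r] = 1.072222, running G = 2.155556
t=2: π = [0.3084, 0.3565, 0.3351], E[r] = 1.2708, γ^t·E[r] = 0.813333, running G = 2.968889
t=3: π = [0.3098, 0.3546, 0.3356], E[r] = 1.2784, γ^t·E[r] = 0.654543, running G = 3.623432
t=4: π = [0.3097, 0.3549, 0.3355], E[r] = 1.2773, γ^t·E[r] = 0.523179, running G = 4.146611
t=5: π = [0.3097, 0.3548, 0.3355], E[r] = 1.2774, γ^t·E[r] = 0.418591, running G = 4.565201
t=6: π = [0.3097, 0.3548, 0.3355], E[r] = 1.2774, γ^t·E[r] = 0.334867, running G = 4.900068
t=7: π = [0.3097, 0.3548, 0.3355], E[r] = 1.2774, γ^t·E[r] = 0.267894, running G = 5.167963
t=8: π = [0.3097, 0.3548, 0.3355], E[r] = 1.2774, γ^t·E[r] = 0.214315, running G = 5.382278

G = 5.3823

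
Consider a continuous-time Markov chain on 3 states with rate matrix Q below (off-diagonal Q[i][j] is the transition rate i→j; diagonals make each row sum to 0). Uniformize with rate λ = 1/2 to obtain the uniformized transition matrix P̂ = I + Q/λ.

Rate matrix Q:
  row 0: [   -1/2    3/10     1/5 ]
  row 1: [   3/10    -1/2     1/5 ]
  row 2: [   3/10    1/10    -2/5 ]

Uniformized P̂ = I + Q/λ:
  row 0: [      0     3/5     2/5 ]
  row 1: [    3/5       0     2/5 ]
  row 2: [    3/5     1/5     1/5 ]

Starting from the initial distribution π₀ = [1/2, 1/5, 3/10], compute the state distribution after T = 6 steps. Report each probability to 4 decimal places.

t=0: π = [0.5000, 0.2000, 0.3000]
t=1: π = [0.3000, 0.3600, 0.3400]
t=2: π = [0.4200, 0.2480, 0.3320]
t=3: π = [0.3480, 0.3184, 0.3336]
t=4: π = [0.3912, 0.2755, 0.3333]
t=5: π = [0.3653, 0.3014, 0.3333]
t=6: π = [0.3808, 0.2858, 0.3333]

π = [0.3808, 0.2858, 0.3333]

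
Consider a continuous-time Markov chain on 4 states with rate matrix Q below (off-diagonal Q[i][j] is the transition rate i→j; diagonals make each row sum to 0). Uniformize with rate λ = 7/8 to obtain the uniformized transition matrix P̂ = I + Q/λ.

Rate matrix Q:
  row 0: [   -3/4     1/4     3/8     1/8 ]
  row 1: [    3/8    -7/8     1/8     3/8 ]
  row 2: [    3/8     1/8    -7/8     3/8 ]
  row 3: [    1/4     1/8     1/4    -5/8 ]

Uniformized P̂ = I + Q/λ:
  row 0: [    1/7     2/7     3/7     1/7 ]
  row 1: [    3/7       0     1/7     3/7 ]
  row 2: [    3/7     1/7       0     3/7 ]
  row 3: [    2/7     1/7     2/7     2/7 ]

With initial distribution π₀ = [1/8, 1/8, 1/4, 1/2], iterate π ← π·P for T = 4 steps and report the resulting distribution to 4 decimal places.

t=0: π = [0.1250, 0.1250, 0.2500, 0.5000]
t=1: π = [0.3214, 0.1429, 0.2143, 0.3214]
t=2: π = [0.2908, 0.1684, 0.2500, 0.2908]
t=3: π = [0.3039, 0.1603, 0.2318, 0.3039]
t=4: π = [0.2983, 0.1634, 0.2400, 0.2983]

π = [0.2983, 0.1634, 0.2400, 0.2983]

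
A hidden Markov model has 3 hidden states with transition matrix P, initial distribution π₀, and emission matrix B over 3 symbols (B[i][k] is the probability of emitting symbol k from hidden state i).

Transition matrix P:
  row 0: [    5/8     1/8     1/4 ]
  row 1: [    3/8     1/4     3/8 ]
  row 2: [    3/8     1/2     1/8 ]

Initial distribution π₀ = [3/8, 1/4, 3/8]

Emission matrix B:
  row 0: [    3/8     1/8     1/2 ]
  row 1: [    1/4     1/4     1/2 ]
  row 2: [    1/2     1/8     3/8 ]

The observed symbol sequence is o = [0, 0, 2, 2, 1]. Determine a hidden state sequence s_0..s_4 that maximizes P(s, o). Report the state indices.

path = [0, 0, 0, 0, 0]

t=0: δ = [1.406e-01, 6.250e-02, 1.875e-01]  (obs o_0=0)
t=1: δ = [3.296e-02, 2.344e-02, 1.758e-02]  ψ = [0, 2, 0]  (obs o_1=0)
t=2: δ = [1.030e-02, 4.395e-03, 3.296e-03]  ψ = [0, 2, 1]  (obs o_2=2)
t=3: δ = [3.219e-03, 8.240e-04, 9.656e-04]  ψ = [0, 2, 0]  (obs o_3=2)
t=4: δ = [2.515e-04, 1.207e-04, 1.006e-04]  ψ = [0, 2, 0]  (obs o_4=1)
backtrack: best end state = 0; path = [0, 0, 0, 0, 0]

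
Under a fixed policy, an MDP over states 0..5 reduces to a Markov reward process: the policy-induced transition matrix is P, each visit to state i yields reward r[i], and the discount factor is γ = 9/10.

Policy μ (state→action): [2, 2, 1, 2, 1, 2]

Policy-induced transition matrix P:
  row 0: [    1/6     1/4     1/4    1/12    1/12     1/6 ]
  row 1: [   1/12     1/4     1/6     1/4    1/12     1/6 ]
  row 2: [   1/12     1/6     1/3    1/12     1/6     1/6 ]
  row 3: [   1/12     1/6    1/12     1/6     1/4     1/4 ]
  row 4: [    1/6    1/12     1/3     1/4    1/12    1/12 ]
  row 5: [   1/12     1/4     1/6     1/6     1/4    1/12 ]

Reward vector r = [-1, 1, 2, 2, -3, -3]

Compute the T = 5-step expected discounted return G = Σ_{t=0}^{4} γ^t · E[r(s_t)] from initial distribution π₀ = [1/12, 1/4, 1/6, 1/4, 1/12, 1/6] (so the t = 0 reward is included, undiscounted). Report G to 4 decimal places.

G = -0.0245

t=0: π = [0.0833, 0.2500, 0.1667, 0.2500, 0.0833, 0.1667], E[r] = 0.2500, γ^t·E[r] = 0.250000, running G = 0.250000
t=1: π = [0.0972, 0.2014, 0.1944, 0.1736, 0.1667, 0.1667], E[r] = -0.1597, γ^t·E[r] = -0.143750, running G = 0.106250
t=2: π = [0.1053, 0.1916, 0.2205, 0.1730, 0.1563, 0.1534], E[r] = -0.0556, γ^t·E[r] = -0.045000, running G = 0.061250
t=3: π = [0.1051, 0.1912, 0.2238, 0.1685, 0.1561, 0.1553], E[r] = -0.0635, γ^t·E[r] = -0.046301, running G = 0.014949
t=4: π = [0.1051, 0.1913, 0.2247, 0.1682, 0.1559, 0.1548], E[r] = -0.0601, γ^t·E[r] = -0.039456, running G = -0.024507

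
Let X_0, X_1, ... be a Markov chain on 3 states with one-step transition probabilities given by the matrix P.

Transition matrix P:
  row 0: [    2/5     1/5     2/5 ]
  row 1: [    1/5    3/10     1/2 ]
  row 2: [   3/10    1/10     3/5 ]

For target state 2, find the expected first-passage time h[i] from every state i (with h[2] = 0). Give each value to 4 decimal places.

h = [2.3684, 2.1053, 0.0000]

First-step conditioning: h[2] = 0; for i ≠ 2, h[i] = 1 + Σ_k P[i][k]·h[k].
  h[0] = 1 + 2/5·h[0] + 1/5·h[1]
  h[1] = 1 + 1/5·h[0] + 3/10·h[1]
Solving the 2×2 linear system over states ≠ 2 gives exactly h = [45/19, 40/19, 0] (h[2] = 0 is the target).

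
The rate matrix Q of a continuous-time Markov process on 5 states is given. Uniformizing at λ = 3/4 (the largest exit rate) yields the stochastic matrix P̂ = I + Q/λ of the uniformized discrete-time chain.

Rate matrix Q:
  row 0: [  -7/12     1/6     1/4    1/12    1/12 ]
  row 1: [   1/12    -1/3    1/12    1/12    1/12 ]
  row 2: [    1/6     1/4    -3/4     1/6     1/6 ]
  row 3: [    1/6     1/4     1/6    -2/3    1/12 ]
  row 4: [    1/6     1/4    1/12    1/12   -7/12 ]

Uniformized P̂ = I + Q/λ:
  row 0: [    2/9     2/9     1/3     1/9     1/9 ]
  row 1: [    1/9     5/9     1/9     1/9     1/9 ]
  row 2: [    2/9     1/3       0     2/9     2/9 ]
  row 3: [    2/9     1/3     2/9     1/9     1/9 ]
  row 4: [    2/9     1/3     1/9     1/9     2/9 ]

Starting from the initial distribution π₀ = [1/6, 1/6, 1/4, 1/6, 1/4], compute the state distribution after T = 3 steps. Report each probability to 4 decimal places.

t=0: π = [0.1667, 0.1667, 0.2500, 0.1667, 0.2500]
t=1: π = [0.2037, 0.3519, 0.1389, 0.1389, 0.1667]
t=2: π = [0.1831, 0.3889, 0.1564, 0.1265, 0.1451]
t=3: π = [0.1790, 0.3994, 0.1485, 0.1285, 0.1446]

π = [0.1790, 0.3994, 0.1485, 0.1285, 0.1446]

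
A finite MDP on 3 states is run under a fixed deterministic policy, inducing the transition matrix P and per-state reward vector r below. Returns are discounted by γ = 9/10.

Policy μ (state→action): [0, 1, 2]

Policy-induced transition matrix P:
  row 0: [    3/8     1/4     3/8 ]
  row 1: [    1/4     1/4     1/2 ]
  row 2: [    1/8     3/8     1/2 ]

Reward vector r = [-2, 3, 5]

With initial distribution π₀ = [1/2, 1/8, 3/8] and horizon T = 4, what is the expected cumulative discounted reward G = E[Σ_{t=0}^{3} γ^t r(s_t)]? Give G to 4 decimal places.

G = 7.8746

t=0: π = [0.5000, 0.1250, 0.3750], E[r] = 1.2500, γ^t·E[r] = 1.250000, running G = 1.250000
t=1: π = [0.2656, 0.2969, 0.4375], E[r] = 2.5469, γ^t·E[r] = 2.292188, running G = 3.542188
t=2: π = [0.2285, 0.3047, 0.4668], E[r] = 2.7910, γ^t·E[r] = 2.260723, running G = 5.802910
t=3: π = [0.2202, 0.3083, 0.4714], E[r] = 2.8418, γ^t·E[r] = 2.071670, running G = 7.874580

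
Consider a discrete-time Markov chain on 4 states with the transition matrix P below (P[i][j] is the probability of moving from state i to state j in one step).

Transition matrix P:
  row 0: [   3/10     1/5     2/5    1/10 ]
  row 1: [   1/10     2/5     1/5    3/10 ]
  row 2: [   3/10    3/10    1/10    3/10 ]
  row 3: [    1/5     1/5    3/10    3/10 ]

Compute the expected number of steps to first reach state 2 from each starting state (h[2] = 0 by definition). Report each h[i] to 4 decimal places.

First-step conditioning: h[2] = 0; for i ≠ 2, h[i] = 1 + Σ_k P[i][k]·h[k].
  h[0] = 1 + 3/10·h[0] + 1/5·h[1] + 1/10·h[3]
  h[1] = 1 + 1/10·h[0] + 2/5·h[1] + 3/10·h[3]
  h[3] = 1 + 1/5·h[0] + 1/5·h[1] + 3/10·h[3]
Solving the 3×3 linear system over states ≠ 2 gives exactly h = [160/53, 205/53, 0, 180/53] (h[2] = 0 is the target).

h = [3.0189, 3.8679, 0.0000, 3.3962]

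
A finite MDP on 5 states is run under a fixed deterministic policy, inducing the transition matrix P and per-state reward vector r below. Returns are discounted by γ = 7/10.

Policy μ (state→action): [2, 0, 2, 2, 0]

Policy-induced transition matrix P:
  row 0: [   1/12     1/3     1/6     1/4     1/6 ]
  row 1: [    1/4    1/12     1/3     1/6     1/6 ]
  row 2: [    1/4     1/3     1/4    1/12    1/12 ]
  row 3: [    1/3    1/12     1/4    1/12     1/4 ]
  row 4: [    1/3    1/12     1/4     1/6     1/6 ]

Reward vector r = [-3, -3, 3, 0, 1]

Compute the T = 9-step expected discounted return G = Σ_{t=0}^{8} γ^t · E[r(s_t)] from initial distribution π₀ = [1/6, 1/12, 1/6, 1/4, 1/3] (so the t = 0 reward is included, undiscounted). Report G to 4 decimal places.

t=0: π = [0.1667, 0.0833, 0.1667, 0.2500, 0.3333], E[r] = 0.0833, γ^t·E[r] = 0.083333, running G = 0.083333
t=1: π = [0.2708, 0.1667, 0.2431, 0.1458, 0.1736], E[r] = -0.4097, γ^t·E[r] = -0.286806, running G = -0.203472
t=2: π = [0.2315, 0.2118, 0.2413, 0.1568, 0.1586], E[r] = -0.4473, γ^t·E[r] = -0.219196, running G = -0.422668
t=3: π = [0.2377, 0.2015, 0.2484, 0.1528, 0.1596], E[r] = -0.4130, γ^t·E[r] = -0.141660, running G = -0.564327
t=4: π = [0.2364, 0.2048, 0.2470, 0.1530, 0.1587], E[r] = -0.4241, γ^t·E[r] = -0.101835, running G = -0.666163
t=5: π = [0.2366, 0.2042, 0.2474, 0.1530, 0.1588], E[r] = -0.4213, γ^t·E[r] = -0.070814, running G = -0.736976
t=6: π = [0.2366, 0.2043, 0.2473, 0.1530, 0.1588], E[r] = -0.4219, γ^t·E[r] = -0.049640, running G = -0.786616
t=7: π = [0.2366, 0.2043, 0.2473, 0.1530, 0.1588], E[r] = -0.4218, γ^t·E[r] = -0.034739, running G = -0.821355
t=8: π = [0.2366, 0.2043, 0.2473, 0.1530, 0.1588], E[r] = -0.4218, γ^t·E[r] = -0.024318, running G = -0.845673

G = -0.8457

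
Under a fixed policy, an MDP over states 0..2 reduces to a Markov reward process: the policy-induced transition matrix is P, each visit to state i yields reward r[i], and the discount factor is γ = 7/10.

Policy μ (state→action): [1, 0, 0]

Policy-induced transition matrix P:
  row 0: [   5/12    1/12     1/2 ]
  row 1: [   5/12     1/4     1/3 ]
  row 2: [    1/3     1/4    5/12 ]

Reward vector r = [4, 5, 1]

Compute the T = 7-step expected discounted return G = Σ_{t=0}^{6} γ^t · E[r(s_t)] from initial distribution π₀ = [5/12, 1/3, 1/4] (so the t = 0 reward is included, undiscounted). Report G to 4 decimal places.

t=0: π = [0.4167, 0.3333, 0.2500], E[r] = 3.5833, γ^t·E[r] = 3.583333, running G = 3.583333
t=1: π = [0.3958, 0.1806, 0.4236], E[r] = 2.9097, γ^t·E[r] = 2.036806, running G = 5.620139
t=2: π = [0.3814, 0.1840, 0.4346], E[r] = 2.8802, γ^t·E[r] = 1.411302, running G = 7.031441
t=3: π = [0.3804, 0.1864, 0.4331], E[r] = 2.8871, γ^t·E[r] = 0.990277, running G = 8.021718
t=4: π = [0.3806, 0.1866, 0.4328], E[r] = 2.8881, γ^t·E[r] = 0.693430, running G = 8.715148
t=5: π = [0.3806, 0.1866, 0.4328], E[r] = 2.8881, γ^t·E[r] = 0.485399, running G = 9.200547
t=6: π = [0.3806, 0.1866, 0.4328], E[r] = 2.8881, γ^t·E[r] = 0.339777, running G = 9.540324

G = 9.5403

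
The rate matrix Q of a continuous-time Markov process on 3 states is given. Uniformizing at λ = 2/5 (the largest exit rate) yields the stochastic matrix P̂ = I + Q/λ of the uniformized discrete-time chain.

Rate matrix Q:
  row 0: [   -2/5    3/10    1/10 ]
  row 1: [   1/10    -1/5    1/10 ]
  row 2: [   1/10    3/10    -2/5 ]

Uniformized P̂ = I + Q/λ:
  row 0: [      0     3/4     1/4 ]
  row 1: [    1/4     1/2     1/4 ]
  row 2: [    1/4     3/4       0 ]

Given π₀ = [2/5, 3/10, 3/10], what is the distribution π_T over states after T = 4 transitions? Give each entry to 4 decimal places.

t=0: π = [0.4000, 0.3000, 0.3000]
t=1: π = [0.1500, 0.6750, 0.1750]
t=2: π = [0.2125, 0.5813, 0.2063]
t=3: π = [0.1969, 0.6047, 0.1984]
t=4: π = [0.2008, 0.5988, 0.2004]

π = [0.2008, 0.5988, 0.2004]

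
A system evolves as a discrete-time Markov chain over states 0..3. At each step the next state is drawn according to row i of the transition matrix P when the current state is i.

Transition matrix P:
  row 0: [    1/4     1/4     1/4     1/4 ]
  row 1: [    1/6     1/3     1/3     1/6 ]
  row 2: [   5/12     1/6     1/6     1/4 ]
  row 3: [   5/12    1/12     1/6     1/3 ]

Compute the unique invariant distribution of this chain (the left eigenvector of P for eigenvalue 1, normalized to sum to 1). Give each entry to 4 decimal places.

Balance equations π_j = Σ_i π_i·P[i][j]:
  π_0 = 1/4·π_0 + 1/6·π_1 + 5/12·π_2 + 5/12·π_3
  π_1 = 1/4·π_0 + 1/3·π_1 + 1/6·π_2 + 1/12·π_3
  π_2 = 1/4·π_0 + 1/3·π_1 + 1/6·π_2 + 1/6·π_3
  normalize: π_0 + π_1 + π_2 + π_3 = 1
Solving the linear system gives exactly π = [488/1559, 321/1559, 354/1559, 396/1559].

π = [0.3130, 0.2059, 0.2271, 0.2540]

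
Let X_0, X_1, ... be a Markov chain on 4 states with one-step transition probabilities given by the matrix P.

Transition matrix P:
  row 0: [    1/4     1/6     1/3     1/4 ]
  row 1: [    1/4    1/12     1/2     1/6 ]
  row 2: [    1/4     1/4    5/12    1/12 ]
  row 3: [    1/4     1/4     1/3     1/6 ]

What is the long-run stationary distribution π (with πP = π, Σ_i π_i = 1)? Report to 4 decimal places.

π = [0.2500, 0.1964, 0.3994, 0.1542]

Balance equations π_j = Σ_i π_i·P[i][j]:
  π_0 = 1/4·π_0 + 1/4·π_1 + 1/4·π_2 + 1/4·π_3
  π_1 = 1/6·π_0 + 1/12·π_1 + 1/4·π_2 + 1/4·π_3
  π_2 = 1/3·π_0 + 1/2·π_1 + 5/12·π_2 + 1/3·π_3
  normalize: π_0 + π_1 + π_2 + π_3 = 1
Solving the linear system gives exactly π = [1/4, 11/56, 123/308, 95/616].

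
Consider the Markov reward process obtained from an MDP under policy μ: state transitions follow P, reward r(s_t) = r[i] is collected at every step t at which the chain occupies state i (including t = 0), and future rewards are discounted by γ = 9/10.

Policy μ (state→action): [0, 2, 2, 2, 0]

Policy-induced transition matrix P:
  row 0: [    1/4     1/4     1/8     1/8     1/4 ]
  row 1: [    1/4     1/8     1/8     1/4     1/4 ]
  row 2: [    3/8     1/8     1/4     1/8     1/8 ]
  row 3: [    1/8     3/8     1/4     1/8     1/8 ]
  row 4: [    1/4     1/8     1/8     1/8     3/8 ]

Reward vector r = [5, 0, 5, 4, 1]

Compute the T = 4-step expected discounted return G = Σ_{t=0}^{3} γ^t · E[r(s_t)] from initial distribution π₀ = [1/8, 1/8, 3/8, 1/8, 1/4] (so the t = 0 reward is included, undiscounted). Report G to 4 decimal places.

t=0: π = [0.1250, 0.1250, 0.3750, 0.1250, 0.2500], E[r] = 3.2500, γ^t·E[r] = 3.250000, running G = 3.250000
t=1: π = [0.2813, 0.1719, 0.1875, 0.1406, 0.2188], E[r] = 3.1250, γ^t·E[r] = 2.812500, running G = 6.062500
t=2: π = [0.2559, 0.1953, 0.1660, 0.1465, 0.2363], E[r] = 2.9316, γ^t·E[r] = 2.374629, running G = 8.437129
t=3: π = [0.2524, 0.1936, 0.1641, 0.1494, 0.2405], E[r] = 2.9207, γ^t·E[r] = 2.129157, running G = 10.566286

G = 10.5663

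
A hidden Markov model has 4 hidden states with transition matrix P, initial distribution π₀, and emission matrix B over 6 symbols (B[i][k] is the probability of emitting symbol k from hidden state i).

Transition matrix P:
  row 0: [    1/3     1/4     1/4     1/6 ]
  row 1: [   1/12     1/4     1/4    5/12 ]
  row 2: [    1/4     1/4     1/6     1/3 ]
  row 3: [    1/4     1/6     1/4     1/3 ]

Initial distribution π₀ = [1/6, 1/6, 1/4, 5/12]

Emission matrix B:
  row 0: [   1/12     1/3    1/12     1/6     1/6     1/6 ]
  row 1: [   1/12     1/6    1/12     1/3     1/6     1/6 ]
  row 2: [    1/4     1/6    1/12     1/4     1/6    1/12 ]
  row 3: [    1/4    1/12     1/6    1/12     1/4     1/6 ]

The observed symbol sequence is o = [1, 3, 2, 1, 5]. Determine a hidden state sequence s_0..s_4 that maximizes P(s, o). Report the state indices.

path = [0, 1, 3, 0, 0]

t=0: δ = [5.556e-02, 2.778e-02, 4.167e-02, 3.472e-02]  (obs o_0=1)
t=1: δ = [3.086e-03, 4.630e-03, 3.472e-03, 1.157e-03]  ψ = [0, 0, 0, 2]  (obs o_1=3)
t=2: δ = [8.573e-05, 9.645e-05, 9.645e-05, 3.215e-04]  ψ = [0, 1, 1, 1]  (obs o_2=2)
t=3: δ = [2.679e-05, 8.931e-06, 1.340e-05, 8.931e-06]  ψ = [3, 3, 3, 3]  (obs o_3=1)
t=4: δ = [1.488e-06, 1.116e-06, 5.582e-07, 7.442e-07]  ψ = [0, 0, 0, 0]  (obs o_4=5)
backtrack: best end state = 0; path = [0, 1, 3, 0, 0]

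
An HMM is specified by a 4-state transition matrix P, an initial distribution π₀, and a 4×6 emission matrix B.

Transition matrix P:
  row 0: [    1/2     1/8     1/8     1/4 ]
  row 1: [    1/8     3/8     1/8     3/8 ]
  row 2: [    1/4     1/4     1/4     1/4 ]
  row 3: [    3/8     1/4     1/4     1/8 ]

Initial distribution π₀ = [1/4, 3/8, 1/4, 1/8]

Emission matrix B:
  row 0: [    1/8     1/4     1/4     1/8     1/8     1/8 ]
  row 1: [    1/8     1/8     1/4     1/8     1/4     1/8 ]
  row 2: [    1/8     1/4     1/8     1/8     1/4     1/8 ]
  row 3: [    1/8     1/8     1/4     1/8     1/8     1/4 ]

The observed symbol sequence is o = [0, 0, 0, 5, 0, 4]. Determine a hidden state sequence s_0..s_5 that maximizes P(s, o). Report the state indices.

t=0: δ = [3.125e-02, 4.688e-02, 3.125e-02, 1.562e-02]  (obs o_0=0)
t=1: δ = [1.953e-03, 2.197e-03, 9.766e-04, 2.197e-03]  ψ = [0, 1, 2, 1]  (obs o_1=0)
t=2: δ = [1.221e-04, 1.030e-04, 6.866e-05, 1.030e-04]  ψ = [0, 1, 3, 1]  (obs o_2=0)
t=3: δ = [7.629e-06, 4.828e-06, 3.219e-06, 9.656e-06]  ψ = [0, 1, 3, 1]  (obs o_3=5)
t=4: δ = [4.768e-07, 3.017e-07, 3.017e-07, 2.384e-07]  ψ = [0, 3, 3, 0]  (obs o_4=0)
t=5: δ = [2.980e-08, 2.829e-08, 1.886e-08, 1.490e-08]  ψ = [0, 1, 2, 0]  (obs o_5=4)
backtrack: best end state = 0; path = [0, 0, 0, 0, 0, 0]

path = [0, 0, 0, 0, 0, 0]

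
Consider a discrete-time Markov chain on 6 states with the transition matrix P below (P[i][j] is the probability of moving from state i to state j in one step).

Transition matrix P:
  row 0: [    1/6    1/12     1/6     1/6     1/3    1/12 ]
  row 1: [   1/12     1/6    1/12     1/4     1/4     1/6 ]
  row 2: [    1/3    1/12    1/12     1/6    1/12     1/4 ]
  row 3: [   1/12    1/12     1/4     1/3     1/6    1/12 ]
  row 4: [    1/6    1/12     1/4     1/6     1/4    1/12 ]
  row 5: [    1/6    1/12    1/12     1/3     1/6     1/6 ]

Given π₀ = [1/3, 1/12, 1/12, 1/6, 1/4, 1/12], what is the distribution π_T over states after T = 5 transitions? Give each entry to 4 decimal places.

t=0: π = [0.3333, 0.0833, 0.0833, 0.1667, 0.2500, 0.0833]
t=1: π = [0.1597, 0.0903, 0.1806, 0.2153, 0.2431, 0.1111]
t=2: π = [0.1713, 0.0909, 0.1730, 0.2286, 0.2060, 0.1302]
t=3: π = [0.1689, 0.0909, 0.1700, 0.2340, 0.2055, 0.1306]
t=4: π = [0.1679, 0.0909, 0.1707, 0.2350, 0.2053, 0.1301]
t=5: π = [0.1680, 0.0909, 0.1707, 0.2351, 0.2051, 0.1302]

π = [0.1680, 0.0909, 0.1707, 0.2351, 0.2051, 0.1302]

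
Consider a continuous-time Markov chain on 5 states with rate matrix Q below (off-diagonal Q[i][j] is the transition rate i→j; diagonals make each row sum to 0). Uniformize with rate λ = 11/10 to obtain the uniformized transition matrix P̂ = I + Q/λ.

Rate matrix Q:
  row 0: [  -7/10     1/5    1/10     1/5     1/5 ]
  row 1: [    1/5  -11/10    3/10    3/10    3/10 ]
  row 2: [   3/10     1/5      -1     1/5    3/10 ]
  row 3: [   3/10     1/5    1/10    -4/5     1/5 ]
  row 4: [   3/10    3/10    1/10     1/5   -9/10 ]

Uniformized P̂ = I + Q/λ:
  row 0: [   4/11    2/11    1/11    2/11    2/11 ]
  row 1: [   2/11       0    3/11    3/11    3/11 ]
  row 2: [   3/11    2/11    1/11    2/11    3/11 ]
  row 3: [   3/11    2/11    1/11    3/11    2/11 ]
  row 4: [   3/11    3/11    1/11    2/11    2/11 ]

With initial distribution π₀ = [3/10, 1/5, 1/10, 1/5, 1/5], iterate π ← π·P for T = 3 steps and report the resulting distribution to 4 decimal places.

π = [0.2829, 0.1696, 0.1220, 0.2171, 0.2083]

t=0: π = [0.3000, 0.2000, 0.1000, 0.2000, 0.2000]
t=1: π = [0.2818, 0.1636, 0.1273, 0.2182, 0.2091]
t=2: π = [0.2835, 0.1711, 0.1207, 0.2165, 0.2083]
t=3: π = [0.2829, 0.1696, 0.1220, 0.2171, 0.2083]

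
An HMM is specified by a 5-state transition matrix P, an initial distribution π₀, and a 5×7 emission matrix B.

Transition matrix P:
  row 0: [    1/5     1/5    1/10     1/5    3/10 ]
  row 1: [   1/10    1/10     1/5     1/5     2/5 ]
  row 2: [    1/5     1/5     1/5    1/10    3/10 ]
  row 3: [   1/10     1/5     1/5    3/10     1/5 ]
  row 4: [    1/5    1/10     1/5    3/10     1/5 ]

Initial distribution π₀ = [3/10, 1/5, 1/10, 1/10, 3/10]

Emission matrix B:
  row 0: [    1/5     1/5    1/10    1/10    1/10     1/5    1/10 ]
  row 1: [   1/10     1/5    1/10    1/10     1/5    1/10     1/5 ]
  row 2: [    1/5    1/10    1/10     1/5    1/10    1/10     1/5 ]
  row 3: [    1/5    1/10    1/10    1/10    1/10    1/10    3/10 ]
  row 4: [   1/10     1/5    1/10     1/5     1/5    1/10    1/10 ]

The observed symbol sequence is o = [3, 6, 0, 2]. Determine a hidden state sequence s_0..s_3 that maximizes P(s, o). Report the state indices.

t=0: δ = [3.000e-02, 2.000e-02, 2.000e-02, 1.000e-02, 6.000e-02]  (obs o_0=3)
t=1: δ = [1.200e-03, 1.200e-03, 2.400e-03, 5.400e-03, 1.200e-03]  ψ = [4, 0, 4, 4, 4]  (obs o_1=6)
t=2: δ = [1.080e-04, 1.080e-04, 2.160e-04, 3.240e-04, 1.080e-04]  ψ = [3, 3, 3, 3, 3]  (obs o_2=0)
t=3: δ = [4.320e-06, 6.480e-06, 6.480e-06, 9.720e-06, 6.480e-06]  ψ = [2, 3, 3, 3, 2]  (obs o_3=2)
backtrack: best end state = 3; path = [4, 3, 3, 3]

path = [4, 3, 3, 3]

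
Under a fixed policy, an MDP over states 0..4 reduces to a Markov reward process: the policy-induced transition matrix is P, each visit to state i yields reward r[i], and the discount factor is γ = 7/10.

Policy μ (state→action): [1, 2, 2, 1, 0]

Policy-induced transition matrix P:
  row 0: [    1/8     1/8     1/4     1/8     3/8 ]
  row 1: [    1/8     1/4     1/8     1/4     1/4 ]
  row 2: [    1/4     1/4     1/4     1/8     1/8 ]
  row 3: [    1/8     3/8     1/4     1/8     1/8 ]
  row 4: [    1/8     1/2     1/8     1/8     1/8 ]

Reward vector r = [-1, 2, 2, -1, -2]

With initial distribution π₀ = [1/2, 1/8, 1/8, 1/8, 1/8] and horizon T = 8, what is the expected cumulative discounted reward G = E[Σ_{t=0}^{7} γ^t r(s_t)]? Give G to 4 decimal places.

G = 0.0978

t=0: π = [0.5000, 0.1250, 0.1250, 0.1250, 0.1250], E[r] = -0.3750, γ^t·E[r] = -0.375000, running G = -0.375000
t=1: π = [0.1406, 0.2344, 0.2188, 0.1406, 0.2656], E[r] = 0.0938, γ^t·E[r] = 0.065625, running G = -0.309375
t=2: π = [0.1523, 0.3164, 0.1875, 0.1543, 0.1895], E[r] = 0.3223, γ^t·E[r] = 0.157910, running G = -0.151465
t=3: π = [0.1484, 0.2976, 0.1868, 0.1646, 0.2026], E[r] = 0.2505, γ^t·E[r] = 0.085917, running G = -0.065547
t=4: π = [0.1483, 0.3027, 0.1875, 0.1622, 0.1993], E[r] = 0.2711, γ^t·E[r] = 0.065095, running G = -0.000452
t=5: π = [0.1484, 0.3016, 0.1873, 0.1628, 0.1999], E[r] = 0.2665, γ^t·E[r] = 0.044793, running G = 0.044341
t=6: π = [0.1484, 0.3018, 0.1873, 0.1627, 0.1998], E[r] = 0.2675, γ^t·E[r] = 0.031469, running G = 0.075810
t=7: π = [0.1484, 0.3017, 0.1873, 0.1627, 0.1998], E[r] = 0.2673, γ^t·E[r] = 0.022013, running G = 0.097823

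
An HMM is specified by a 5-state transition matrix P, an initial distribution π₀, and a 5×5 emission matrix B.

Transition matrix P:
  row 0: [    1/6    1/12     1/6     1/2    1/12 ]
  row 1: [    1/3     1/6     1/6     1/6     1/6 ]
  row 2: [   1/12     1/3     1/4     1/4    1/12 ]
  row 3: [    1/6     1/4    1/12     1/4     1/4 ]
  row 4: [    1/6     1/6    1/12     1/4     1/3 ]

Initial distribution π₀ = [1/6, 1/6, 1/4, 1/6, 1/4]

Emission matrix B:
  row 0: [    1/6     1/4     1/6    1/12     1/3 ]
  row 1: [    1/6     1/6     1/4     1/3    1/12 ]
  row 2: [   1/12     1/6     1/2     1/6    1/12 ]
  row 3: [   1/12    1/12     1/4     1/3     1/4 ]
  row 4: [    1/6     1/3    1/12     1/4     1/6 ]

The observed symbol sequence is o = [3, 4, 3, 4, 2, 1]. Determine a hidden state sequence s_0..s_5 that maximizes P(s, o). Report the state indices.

t=0: δ = [1.389e-02, 5.556e-02, 4.167e-02, 5.556e-02, 6.250e-02]  (obs o_0=3)
t=1: δ = [6.173e-03, 1.157e-03, 8.681e-04, 3.906e-03, 3.472e-03]  ψ = [1, 2, 2, 4, 4]  (obs o_1=4)
t=2: δ = [8.573e-05, 3.255e-04, 1.715e-04, 1.029e-03, 2.894e-04]  ψ = [0, 3, 0, 0, 4]  (obs o_2=3)
t=3: δ = [5.716e-05, 2.143e-05, 7.144e-06, 6.430e-05, 4.287e-05]  ψ = [3, 3, 3, 3, 3]  (obs o_3=4)
t=4: δ = [1.786e-06, 4.019e-06, 4.763e-06, 7.144e-06, 1.340e-06]  ψ = [3, 3, 0, 0, 3]  (obs o_4=2)
t=5: δ = [3.349e-07, 2.977e-07, 1.985e-07, 1.488e-07, 5.954e-07]  ψ = [1, 3, 2, 3, 3]  (obs o_5=1)
backtrack: best end state = 4; path = [1, 0, 3, 0, 3, 4]

path = [1, 0, 3, 0, 3, 4]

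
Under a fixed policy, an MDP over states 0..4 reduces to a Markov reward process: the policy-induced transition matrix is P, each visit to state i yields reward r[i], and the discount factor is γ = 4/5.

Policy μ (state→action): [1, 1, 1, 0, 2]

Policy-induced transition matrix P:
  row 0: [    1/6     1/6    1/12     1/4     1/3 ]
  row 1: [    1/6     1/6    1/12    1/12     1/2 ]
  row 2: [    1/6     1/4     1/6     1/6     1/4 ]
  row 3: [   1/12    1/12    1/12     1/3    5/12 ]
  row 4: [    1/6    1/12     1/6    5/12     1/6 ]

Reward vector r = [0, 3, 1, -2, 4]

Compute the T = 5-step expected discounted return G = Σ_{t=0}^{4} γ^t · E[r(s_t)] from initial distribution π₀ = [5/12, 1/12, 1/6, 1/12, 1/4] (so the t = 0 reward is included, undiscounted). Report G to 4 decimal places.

t=0: π = [0.4167, 0.0833, 0.1667, 0.0833, 0.2500], E[r] = 1.2500, γ^t·E[r] = 1.250000, running G = 1.250000
t=1: π = [0.1597, 0.1528, 0.1181, 0.2708, 0.2986], E[r] = 1.2292, γ^t·E[r] = 0.983333, running G = 2.233333
t=2: π = [0.1441, 0.1291, 0.1181, 0.2870, 0.3218], E[r] = 1.2182, γ^t·E[r] = 0.779630, running G = 3.012963
t=3: π = [0.1427, 0.1258, 0.1200, 0.2962, 0.3153], E[r] = 1.1661, γ^t·E[r] = 0.597037, running G = 3.610000
t=4: π = [0.1420, 0.1257, 0.1196, 0.2963, 0.3164], E[r] = 1.1699, γ^t·E[r] = 0.479193, running G = 4.089193

G = 4.0892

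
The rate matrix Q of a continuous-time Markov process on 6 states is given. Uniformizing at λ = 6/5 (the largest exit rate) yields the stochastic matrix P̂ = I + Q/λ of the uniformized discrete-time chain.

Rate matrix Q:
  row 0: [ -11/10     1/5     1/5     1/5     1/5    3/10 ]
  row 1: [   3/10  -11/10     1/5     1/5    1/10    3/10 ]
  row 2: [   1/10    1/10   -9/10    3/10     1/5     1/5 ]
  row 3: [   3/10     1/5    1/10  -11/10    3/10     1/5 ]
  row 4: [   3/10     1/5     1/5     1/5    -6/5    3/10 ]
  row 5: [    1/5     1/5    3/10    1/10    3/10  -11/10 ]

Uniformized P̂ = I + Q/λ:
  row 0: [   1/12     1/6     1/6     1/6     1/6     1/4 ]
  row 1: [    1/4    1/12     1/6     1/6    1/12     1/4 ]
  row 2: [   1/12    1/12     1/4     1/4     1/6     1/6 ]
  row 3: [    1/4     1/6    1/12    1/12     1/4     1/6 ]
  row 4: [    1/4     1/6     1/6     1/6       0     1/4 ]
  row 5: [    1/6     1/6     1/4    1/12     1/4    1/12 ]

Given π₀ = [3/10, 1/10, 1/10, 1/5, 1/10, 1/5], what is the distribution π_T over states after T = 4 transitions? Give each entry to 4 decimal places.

π = [0.1744, 0.1396, 0.1851, 0.1535, 0.1572, 0.1901]

t=0: π = [0.3000, 0.1000, 0.1000, 0.2000, 0.1000, 0.2000]
t=1: π = [0.1667, 0.1500, 0.1750, 0.1417, 0.1750, 0.1917]
t=2: π = [0.1771, 0.1396, 0.1854, 0.1535, 0.1528, 0.1917]
t=3: π = [0.1736, 0.1396, 0.1853, 0.1534, 0.1583, 0.1898]
t=4: π = [0.1744, 0.1396, 0.1851, 0.1535, 0.1572, 0.1901]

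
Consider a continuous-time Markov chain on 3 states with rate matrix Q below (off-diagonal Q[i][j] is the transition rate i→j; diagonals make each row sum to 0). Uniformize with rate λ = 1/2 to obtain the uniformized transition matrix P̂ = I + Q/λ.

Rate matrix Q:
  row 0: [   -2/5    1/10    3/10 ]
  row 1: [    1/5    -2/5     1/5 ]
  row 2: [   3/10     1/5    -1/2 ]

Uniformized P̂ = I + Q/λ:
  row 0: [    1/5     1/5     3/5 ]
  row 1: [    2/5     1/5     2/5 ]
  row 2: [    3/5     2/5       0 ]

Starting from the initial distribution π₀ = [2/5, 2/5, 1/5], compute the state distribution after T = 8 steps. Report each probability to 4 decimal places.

π = [0.3906, 0.2685, 0.3409]

t=0: π = [0.4000, 0.4000, 0.2000]
t=1: π = [0.3600, 0.2400, 0.4000]
t=2: π = [0.4080, 0.2800, 0.3120]
t=3: π = [0.3808, 0.2624, 0.3568]
t=4: π = [0.3952, 0.2714, 0.3334]
t=5: π = [0.3876, 0.2667, 0.3457]
t=6: π = [0.3916, 0.2691, 0.3393]
t=7: π = [0.3895, 0.2679, 0.3426]
t=8: π = [0.3906, 0.2685, 0.3409]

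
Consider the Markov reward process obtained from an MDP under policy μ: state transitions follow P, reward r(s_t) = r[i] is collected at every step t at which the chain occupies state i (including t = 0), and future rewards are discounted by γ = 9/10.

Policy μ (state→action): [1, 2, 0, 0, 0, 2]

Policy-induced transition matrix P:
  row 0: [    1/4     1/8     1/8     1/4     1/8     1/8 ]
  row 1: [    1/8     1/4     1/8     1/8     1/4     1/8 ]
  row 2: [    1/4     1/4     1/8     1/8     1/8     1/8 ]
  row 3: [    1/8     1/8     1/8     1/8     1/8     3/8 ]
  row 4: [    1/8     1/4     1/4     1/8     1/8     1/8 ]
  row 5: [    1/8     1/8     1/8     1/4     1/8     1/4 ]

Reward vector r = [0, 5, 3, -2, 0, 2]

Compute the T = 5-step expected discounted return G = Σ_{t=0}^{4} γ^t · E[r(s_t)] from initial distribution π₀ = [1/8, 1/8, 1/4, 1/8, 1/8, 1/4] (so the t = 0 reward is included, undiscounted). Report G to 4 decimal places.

G = 5.9357

t=0: π = [0.1250, 0.1250, 0.2500, 0.1250, 0.1250, 0.2500], E[r] = 1.6250, γ^t·E[r] = 1.625000, running G = 1.625000
t=1: π = [0.1719, 0.1875, 0.1406, 0.1719, 0.1406, 0.1875], E[r] = 1.3906, γ^t·E[r] = 1.251563, running G = 2.876563
t=2: π = [0.1641, 0.1836, 0.1426, 0.1699, 0.1484, 0.1914], E[r] = 1.3887, γ^t·E[r] = 1.124824, running G = 4.001387
t=3: π = [0.1633, 0.1843, 0.1436, 0.1694, 0.1479, 0.1914], E[r] = 1.3962, γ^t·E[r] = 1.017859, running G = 5.019246
t=4: π = [0.1634, 0.1845, 0.1435, 0.1693, 0.1480, 0.1913], E[r] = 1.3968, γ^t·E[r] = 0.916414, running G = 5.935659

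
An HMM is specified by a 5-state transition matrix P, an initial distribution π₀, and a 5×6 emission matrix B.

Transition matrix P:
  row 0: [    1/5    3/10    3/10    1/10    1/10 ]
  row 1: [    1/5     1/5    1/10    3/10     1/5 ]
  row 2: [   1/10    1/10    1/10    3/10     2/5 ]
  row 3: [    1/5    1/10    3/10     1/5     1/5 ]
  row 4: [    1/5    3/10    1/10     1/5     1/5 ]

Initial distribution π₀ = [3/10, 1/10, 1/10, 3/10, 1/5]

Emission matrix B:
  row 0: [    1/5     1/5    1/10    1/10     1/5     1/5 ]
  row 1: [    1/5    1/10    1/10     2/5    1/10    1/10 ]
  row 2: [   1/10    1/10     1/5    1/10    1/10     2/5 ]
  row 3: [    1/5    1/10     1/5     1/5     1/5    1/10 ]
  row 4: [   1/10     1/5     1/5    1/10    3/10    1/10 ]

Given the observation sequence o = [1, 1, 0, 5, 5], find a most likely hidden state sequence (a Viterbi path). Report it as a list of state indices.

path = [0, 0, 1, 0, 2]

t=0: δ = [6.000e-02, 1.000e-02, 1.000e-02, 3.000e-02, 4.000e-02]  (obs o_0=1)
t=1: δ = [2.400e-03, 1.800e-03, 1.800e-03, 8.000e-04, 1.600e-03]  ψ = [0, 0, 0, 4, 4]  (obs o_1=1)
t=2: δ = [9.600e-05, 1.440e-04, 7.200e-05, 1.080e-04, 7.200e-05]  ψ = [0, 0, 0, 1, 2]  (obs o_2=0)
t=3: δ = [5.760e-06, 2.880e-06, 1.296e-05, 4.320e-06, 2.880e-06]  ψ = [1, 0, 3, 1, 1]  (obs o_3=5)
t=4: δ = [2.592e-07, 1.728e-07, 6.912e-07, 3.888e-07, 5.184e-07]  ψ = [2, 0, 0, 2, 2]  (obs o_4=5)
backtrack: best end state = 2; path = [0, 0, 1, 0, 2]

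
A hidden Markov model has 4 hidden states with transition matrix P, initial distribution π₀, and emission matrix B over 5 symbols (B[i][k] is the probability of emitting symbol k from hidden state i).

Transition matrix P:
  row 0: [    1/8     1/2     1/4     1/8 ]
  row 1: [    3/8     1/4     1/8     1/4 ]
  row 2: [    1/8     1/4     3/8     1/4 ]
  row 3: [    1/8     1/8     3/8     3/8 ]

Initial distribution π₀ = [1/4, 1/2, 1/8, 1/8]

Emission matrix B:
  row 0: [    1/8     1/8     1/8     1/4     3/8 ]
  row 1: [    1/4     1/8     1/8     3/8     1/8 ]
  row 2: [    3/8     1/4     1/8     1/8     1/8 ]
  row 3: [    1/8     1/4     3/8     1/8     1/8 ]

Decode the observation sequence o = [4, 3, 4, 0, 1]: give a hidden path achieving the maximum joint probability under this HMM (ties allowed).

path = [0, 1, 0, 2, 2]

t=0: δ = [9.375e-02, 6.250e-02, 1.562e-02, 1.562e-02]  (obs o_0=4)
t=1: δ = [5.859e-03, 1.758e-02, 2.930e-03, 1.953e-03]  ψ = [1, 0, 0, 1]  (obs o_1=3)
t=2: δ = [2.472e-03, 5.493e-04, 2.747e-04, 5.493e-04]  ψ = [1, 1, 1, 1]  (obs o_2=4)
t=3: δ = [3.862e-05, 3.090e-04, 2.317e-04, 3.862e-05]  ψ = [0, 0, 0, 0]  (obs o_3=0)
t=4: δ = [1.448e-05, 9.656e-06, 2.173e-05, 1.931e-05]  ψ = [1, 1, 2, 1]  (obs o_4=1)
backtrack: best end state = 2; path = [0, 1, 0, 2, 2]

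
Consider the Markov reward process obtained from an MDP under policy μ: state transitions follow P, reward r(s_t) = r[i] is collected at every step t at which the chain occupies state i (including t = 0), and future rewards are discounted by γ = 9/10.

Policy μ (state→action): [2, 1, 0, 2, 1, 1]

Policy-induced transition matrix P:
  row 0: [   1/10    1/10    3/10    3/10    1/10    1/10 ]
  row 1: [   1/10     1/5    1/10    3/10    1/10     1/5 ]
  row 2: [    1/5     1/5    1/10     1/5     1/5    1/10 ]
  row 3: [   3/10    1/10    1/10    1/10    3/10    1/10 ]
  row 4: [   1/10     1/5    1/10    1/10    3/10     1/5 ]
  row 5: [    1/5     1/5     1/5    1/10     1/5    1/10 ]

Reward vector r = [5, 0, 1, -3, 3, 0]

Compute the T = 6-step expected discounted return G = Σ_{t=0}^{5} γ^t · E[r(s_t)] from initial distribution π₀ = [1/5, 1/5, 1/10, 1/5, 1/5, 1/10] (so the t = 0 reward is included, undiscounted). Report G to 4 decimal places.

t=0: π = [0.2000, 0.2000, 0.1000, 0.2000, 0.2000, 0.1000], E[r] = 1.1000, γ^t·E[r] = 1.100000, running G = 1.100000
t=1: π = [0.1600, 0.1600, 0.1500, 0.1900, 0.2000, 0.1400], E[r] = 0.9800, γ^t·E[r] = 0.882000, running G = 1.982000
t=2: π = [0.1670, 0.1650, 0.1460, 0.1790, 0.2070, 0.1360], E[r] = 1.0650, γ^t·E[r] = 0.862650, running G = 2.844650
t=3: π = [0.1640, 0.1654, 0.1470, 0.1810, 0.2054, 0.1372], E[r] = 1.0402, γ^t·E[r] = 0.758306, running G = 3.602956
t=4: π = [0.1646, 0.1655, 0.1465, 0.1806, 0.2057, 0.1371], E[r] = 1.0450, γ^t·E[r] = 0.685611, running G = 4.288567
t=5: π = [0.1645, 0.1655, 0.1466, 0.1807, 0.2056, 0.1371], E[r] = 1.0438, γ^t·E[r] = 0.616372, running G = 4.904940

G = 4.9049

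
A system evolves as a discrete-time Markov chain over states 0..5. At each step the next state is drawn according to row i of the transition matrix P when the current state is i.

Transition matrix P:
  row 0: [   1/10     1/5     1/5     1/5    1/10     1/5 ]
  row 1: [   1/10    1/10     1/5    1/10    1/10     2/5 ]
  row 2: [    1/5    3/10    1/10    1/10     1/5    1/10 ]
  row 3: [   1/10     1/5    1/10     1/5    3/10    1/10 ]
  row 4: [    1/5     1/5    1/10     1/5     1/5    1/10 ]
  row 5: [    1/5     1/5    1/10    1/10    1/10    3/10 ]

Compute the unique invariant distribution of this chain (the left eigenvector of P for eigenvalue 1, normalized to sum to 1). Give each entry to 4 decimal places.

Balance equations π_j = Σ_i π_i·P[i][j]:
  π_0 = 1/10·π_0 + 1/10·π_1 + 1/5·π_2 + 1/10·π_3 + 1/5·π_4 + 1/5·π_5
  π_1 = 1/5·π_0 + 1/10·π_1 + 3/10·π_2 + 1/5·π_3 + 1/5·π_4 + 1/5·π_5
  π_2 = 1/5·π_0 + 1/5·π_1 + 1/10·π_2 + 1/10·π_3 + 1/10·π_4 + 1/10·π_5
  π_3 = 1/5·π_0 + 1/10·π_1 + 1/10·π_2 + 1/5·π_3 + 1/5·π_4 + 1/10·π_5
  π_4 = 1/10·π_0 + 1/10·π_1 + 1/5·π_2 + 3/10·π_3 + 1/5·π_4 + 1/10·π_5
  normalize: π_0 + π_1 + π_2 + π_3 + π_4 + π_5 = 1
Solving the linear system gives exactly π = [3615/23948, 4647/23948, 3221/23948, 871/5987, 3793/23948, 1297/5987].

π = [0.1510, 0.1940, 0.1345, 0.1455, 0.1584, 0.2166]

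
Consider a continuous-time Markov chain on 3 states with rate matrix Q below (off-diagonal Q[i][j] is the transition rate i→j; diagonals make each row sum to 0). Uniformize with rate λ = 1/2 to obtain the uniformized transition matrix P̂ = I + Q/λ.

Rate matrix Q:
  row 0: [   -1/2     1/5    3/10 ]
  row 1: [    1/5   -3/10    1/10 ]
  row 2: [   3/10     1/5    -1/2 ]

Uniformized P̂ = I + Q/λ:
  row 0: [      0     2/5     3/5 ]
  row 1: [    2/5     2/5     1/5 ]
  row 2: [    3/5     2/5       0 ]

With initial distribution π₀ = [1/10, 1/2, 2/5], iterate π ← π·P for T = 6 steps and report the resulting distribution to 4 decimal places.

t=0: π = [0.1000, 0.5000, 0.4000]
t=1: π = [0.4400, 0.4000, 0.1600]
t=2: π = [0.2560, 0.4000, 0.3440]
t=3: π = [0.3664, 0.4000, 0.2336]
t=4: π = [0.3002, 0.4000, 0.2998]
t=5: π = [0.3399, 0.4000, 0.2601]
t=6: π = [0.3161, 0.4000, 0.2839]

π = [0.3161, 0.4000, 0.2839]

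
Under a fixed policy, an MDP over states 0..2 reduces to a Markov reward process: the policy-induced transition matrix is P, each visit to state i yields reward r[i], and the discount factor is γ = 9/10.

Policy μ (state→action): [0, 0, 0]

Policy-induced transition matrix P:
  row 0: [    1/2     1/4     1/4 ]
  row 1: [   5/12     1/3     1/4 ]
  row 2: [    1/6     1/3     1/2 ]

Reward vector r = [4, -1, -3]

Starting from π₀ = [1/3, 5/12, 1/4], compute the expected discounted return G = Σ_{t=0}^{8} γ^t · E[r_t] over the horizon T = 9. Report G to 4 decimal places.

G = 1.1102

t=0: π = [0.3333, 0.4167, 0.2500], E[r] = 0.1667, γ^t·E[r] = 0.166667, running G = 0.166667
t=1: π = [0.3819, 0.3056, 0.3125], E[r] = 0.2847, γ^t·E[r] = 0.256250, running G = 0.422917
t=2: π = [0.3704, 0.3015, 0.3281], E[r] = 0.1956, γ^t·E[r] = 0.158438, running G = 0.581354
t=3: π = [0.3655, 0.3025, 0.3320], E[r] = 0.1634, γ^t·E[r] = 0.119145, running G = 0.700499
t=4: π = [0.3641, 0.3029, 0.3330], E[r] = 0.1546, γ^t·E[r] = 0.101413, running G = 0.801912
t=5: π = [0.3638, 0.3030, 0.3333], E[r] = 0.1523, γ^t·E[r] = 0.089923, running G = 0.891835
t=6: π = [0.3637, 0.3030, 0.3333], E[r] = 0.1517, γ^t·E[r] = 0.080624, running G = 0.972459
t=7: π = [0.3636, 0.3030, 0.3333], E[r] = 0.1516, γ^t·E[r] = 0.072492, running G = 1.044951
t=8: π = [0.3636, 0.3030, 0.3333], E[r] = 0.1515, γ^t·E[r] = 0.065228, running G = 1.110179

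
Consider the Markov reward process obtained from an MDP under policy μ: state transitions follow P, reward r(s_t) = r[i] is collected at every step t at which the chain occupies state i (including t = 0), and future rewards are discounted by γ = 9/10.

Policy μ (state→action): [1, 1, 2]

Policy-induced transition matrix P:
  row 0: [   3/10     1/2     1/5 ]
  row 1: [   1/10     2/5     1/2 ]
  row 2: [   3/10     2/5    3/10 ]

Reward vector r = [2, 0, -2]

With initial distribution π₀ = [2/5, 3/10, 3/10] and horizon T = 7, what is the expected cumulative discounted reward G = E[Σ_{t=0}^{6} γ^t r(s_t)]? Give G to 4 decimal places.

t=0: π = [0.4000, 0.3000, 0.3000], E[r] = 0.2000, γ^t·E[r] = 0.200000, running G = 0.200000
t=1: π = [0.2400, 0.4400, 0.3200], E[r] = -0.1600, γ^t·E[r] = -0.144000, running G = 0.056000
t=2: π = [0.2120, 0.4240, 0.3640], E[r] = -0.3040, γ^t·E[r] = -0.246240, running G = -0.190240
t=3: π = [0.2152, 0.4212, 0.3636], E[r] = -0.2968, γ^t·E[r] = -0.216367, running G = -0.406607
t=4: π = [0.2158, 0.4215, 0.3627], E[r] = -0.2939, γ^t·E[r] = -0.192841, running G = -0.599448
t=5: π = [0.2157, 0.4216, 0.3627], E[r] = -0.2941, γ^t·E[r] = -0.173642, running G = -0.773090
t=6: π = [0.2157, 0.4216, 0.3627], E[r] = -0.2941, γ^t·E[r] = -0.156308, running G = -0.929398

G = -0.9294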